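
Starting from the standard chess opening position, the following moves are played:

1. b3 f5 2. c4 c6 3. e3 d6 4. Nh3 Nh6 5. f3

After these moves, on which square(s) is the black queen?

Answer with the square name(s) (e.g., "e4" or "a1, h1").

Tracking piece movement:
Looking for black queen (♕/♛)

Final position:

  a b c d e f g h
  ─────────────────
8│♜ ♞ ♝ ♛ ♚ ♝ · ♜│8
7│♟ ♟ · · ♟ · ♟ ♟│7
6│· · ♟ ♟ · · · ♞│6
5│· · · · · ♟ · ·│5
4│· · ♙ · · · · ·│4
3│· ♙ · · ♙ ♙ · ♘│3
2│♙ · · ♙ · · ♙ ♙│2
1│♖ ♘ ♗ ♕ ♔ ♗ · ♖│1
  ─────────────────
  a b c d e f g h


d8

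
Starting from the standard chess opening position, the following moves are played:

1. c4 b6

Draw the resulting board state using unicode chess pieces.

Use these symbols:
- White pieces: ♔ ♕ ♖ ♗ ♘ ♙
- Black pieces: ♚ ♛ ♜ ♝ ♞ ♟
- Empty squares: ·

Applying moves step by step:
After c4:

♜ ♞ ♝ ♛ ♚ ♝ ♞ ♜
♟ ♟ ♟ ♟ ♟ ♟ ♟ ♟
· · · · · · · ·
· · · · · · · ·
· · ♙ · · · · ·
· · · · · · · ·
♙ ♙ · ♙ ♙ ♙ ♙ ♙
♖ ♘ ♗ ♕ ♔ ♗ ♘ ♖


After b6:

♜ ♞ ♝ ♛ ♚ ♝ ♞ ♜
♟ · ♟ ♟ ♟ ♟ ♟ ♟
· ♟ · · · · · ·
· · · · · · · ·
· · ♙ · · · · ·
· · · · · · · ·
♙ ♙ · ♙ ♙ ♙ ♙ ♙
♖ ♘ ♗ ♕ ♔ ♗ ♘ ♖



  a b c d e f g h
  ─────────────────
8│♜ ♞ ♝ ♛ ♚ ♝ ♞ ♜│8
7│♟ · ♟ ♟ ♟ ♟ ♟ ♟│7
6│· ♟ · · · · · ·│6
5│· · · · · · · ·│5
4│· · ♙ · · · · ·│4
3│· · · · · · · ·│3
2│♙ ♙ · ♙ ♙ ♙ ♙ ♙│2
1│♖ ♘ ♗ ♕ ♔ ♗ ♘ ♖│1
  ─────────────────
  a b c d e f g h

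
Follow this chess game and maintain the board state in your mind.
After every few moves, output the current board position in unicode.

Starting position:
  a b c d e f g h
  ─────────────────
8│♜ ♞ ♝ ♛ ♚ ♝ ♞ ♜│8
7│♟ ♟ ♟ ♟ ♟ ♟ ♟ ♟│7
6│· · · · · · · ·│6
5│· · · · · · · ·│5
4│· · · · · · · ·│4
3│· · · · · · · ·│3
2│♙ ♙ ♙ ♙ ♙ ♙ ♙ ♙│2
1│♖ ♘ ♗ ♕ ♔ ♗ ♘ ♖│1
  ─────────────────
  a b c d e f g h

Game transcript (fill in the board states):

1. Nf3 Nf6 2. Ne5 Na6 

  a b c d e f g h
  ─────────────────
8│♜ · ♝ ♛ ♚ ♝ · ♜│8
7│♟ ♟ ♟ ♟ ♟ ♟ ♟ ♟│7
6│♞ · · · · ♞ · ·│6
5│· · · · ♘ · · ·│5
4│· · · · · · · ·│4
3│· · · · · · · ·│3
2│♙ ♙ ♙ ♙ ♙ ♙ ♙ ♙│2
1│♖ ♘ ♗ ♕ ♔ ♗ · ♖│1
  ─────────────────
  a b c d e f g h

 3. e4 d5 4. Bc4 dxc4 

  a b c d e f g h
  ─────────────────
8│♜ · ♝ ♛ ♚ ♝ · ♜│8
7│♟ ♟ ♟ · ♟ ♟ ♟ ♟│7
6│♞ · · · · ♞ · ·│6
5│· · · · ♘ · · ·│5
4│· · ♟ · ♙ · · ·│4
3│· · · · · · · ·│3
2│♙ ♙ ♙ ♙ · ♙ ♙ ♙│2
1│♖ ♘ ♗ ♕ ♔ · · ♖│1
  ─────────────────
  a b c d e f g h

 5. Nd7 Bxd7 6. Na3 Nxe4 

  a b c d e f g h
  ─────────────────
8│♜ · · ♛ ♚ ♝ · ♜│8
7│♟ ♟ ♟ ♝ ♟ ♟ ♟ ♟│7
6│♞ · · · · · · ·│6
5│· · · · · · · ·│5
4│· · ♟ · ♞ · · ·│4
3│♘ · · · · · · ·│3
2│♙ ♙ ♙ ♙ · ♙ ♙ ♙│2
1│♖ · ♗ ♕ ♔ · · ♖│1
  ─────────────────
  a b c d e f g h

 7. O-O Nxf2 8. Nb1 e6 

  a b c d e f g h
  ─────────────────
8│♜ · · ♛ ♚ ♝ · ♜│8
7│♟ ♟ ♟ ♝ · ♟ ♟ ♟│7
6│♞ · · · ♟ · · ·│6
5│· · · · · · · ·│5
4│· · ♟ · · · · ·│4
3│· · · · · · · ·│3
2│♙ ♙ ♙ ♙ · ♞ ♙ ♙│2
1│♖ ♘ ♗ ♕ · ♖ ♔ ·│1
  ─────────────────
  a b c d e f g h

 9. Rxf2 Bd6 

  a b c d e f g h
  ─────────────────
8│♜ · · ♛ ♚ · · ♜│8
7│♟ ♟ ♟ ♝ · ♟ ♟ ♟│7
6│♞ · · ♝ ♟ · · ·│6
5│· · · · · · · ·│5
4│· · ♟ · · · · ·│4
3│· · · · · · · ·│3
2│♙ ♙ ♙ ♙ · ♖ ♙ ♙│2
1│♖ ♘ ♗ ♕ · · ♔ ·│1
  ─────────────────
  a b c d e f g h


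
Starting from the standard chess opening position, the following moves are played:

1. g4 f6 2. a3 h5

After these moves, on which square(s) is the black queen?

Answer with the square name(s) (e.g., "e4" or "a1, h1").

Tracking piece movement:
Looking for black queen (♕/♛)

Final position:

  a b c d e f g h
  ─────────────────
8│♜ ♞ ♝ ♛ ♚ ♝ ♞ ♜│8
7│♟ ♟ ♟ ♟ ♟ · ♟ ·│7
6│· · · · · ♟ · ·│6
5│· · · · · · · ♟│5
4│· · · · · · ♙ ·│4
3│♙ · · · · · · ·│3
2│· ♙ ♙ ♙ ♙ ♙ · ♙│2
1│♖ ♘ ♗ ♕ ♔ ♗ ♘ ♖│1
  ─────────────────
  a b c d e f g h


d8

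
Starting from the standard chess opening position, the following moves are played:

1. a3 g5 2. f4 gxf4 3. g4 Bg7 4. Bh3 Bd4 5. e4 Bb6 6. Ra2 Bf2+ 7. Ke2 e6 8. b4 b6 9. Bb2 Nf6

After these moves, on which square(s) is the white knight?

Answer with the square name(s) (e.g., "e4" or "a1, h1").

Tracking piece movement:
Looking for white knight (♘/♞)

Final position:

  a b c d e f g h
  ─────────────────
8│♜ ♞ ♝ ♛ ♚ · · ♜│8
7│♟ · ♟ ♟ · ♟ · ♟│7
6│· ♟ · · ♟ ♞ · ·│6
5│· · · · · · · ·│5
4│· ♙ · · ♙ ♟ ♙ ·│4
3│♙ · · · · · · ♗│3
2│♖ ♗ ♙ ♙ ♔ ♝ · ♙│2
1│· ♘ · ♕ · · ♘ ♖│1
  ─────────────────
  a b c d e f g h


b1, g1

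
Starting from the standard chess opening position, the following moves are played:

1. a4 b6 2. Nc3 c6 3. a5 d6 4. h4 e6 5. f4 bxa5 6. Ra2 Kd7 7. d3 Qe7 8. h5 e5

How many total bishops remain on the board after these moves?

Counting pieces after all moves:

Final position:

  a b c d e f g h
  ─────────────────
8│♜ ♞ ♝ · · ♝ ♞ ♜│8
7│♟ · · ♚ ♛ ♟ ♟ ♟│7
6│· · ♟ ♟ · · · ·│6
5│♟ · · · ♟ · · ♙│5
4│· · · · · ♙ · ·│4
3│· · ♘ ♙ · · · ·│3
2│♖ ♙ ♙ · ♙ · ♙ ·│2
1│· · ♗ ♕ ♔ ♗ ♘ ♖│1
  ─────────────────
  a b c d e f g h


4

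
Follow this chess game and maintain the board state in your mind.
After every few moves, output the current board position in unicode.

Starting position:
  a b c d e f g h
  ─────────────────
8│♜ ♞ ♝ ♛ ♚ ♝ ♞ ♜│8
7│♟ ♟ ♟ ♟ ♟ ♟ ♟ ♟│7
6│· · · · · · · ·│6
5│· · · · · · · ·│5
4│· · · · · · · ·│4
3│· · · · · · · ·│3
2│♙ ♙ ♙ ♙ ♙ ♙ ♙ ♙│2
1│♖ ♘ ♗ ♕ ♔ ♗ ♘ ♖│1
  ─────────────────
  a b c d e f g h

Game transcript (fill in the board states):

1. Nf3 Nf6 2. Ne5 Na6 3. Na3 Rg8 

  a b c d e f g h
  ─────────────────
8│♜ · ♝ ♛ ♚ ♝ ♜ ·│8
7│♟ ♟ ♟ ♟ ♟ ♟ ♟ ♟│7
6│♞ · · · · ♞ · ·│6
5│· · · · ♘ · · ·│5
4│· · · · · · · ·│4
3│♘ · · · · · · ·│3
2│♙ ♙ ♙ ♙ ♙ ♙ ♙ ♙│2
1│♖ · ♗ ♕ ♔ ♗ · ♖│1
  ─────────────────
  a b c d e f g h

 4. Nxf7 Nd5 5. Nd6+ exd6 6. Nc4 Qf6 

  a b c d e f g h
  ─────────────────
8│♜ · ♝ · ♚ ♝ ♜ ·│8
7│♟ ♟ ♟ ♟ · · ♟ ♟│7
6│♞ · · ♟ · ♛ · ·│6
5│· · · ♞ · · · ·│5
4│· · ♘ · · · · ·│4
3│· · · · · · · ·│3
2│♙ ♙ ♙ ♙ ♙ ♙ ♙ ♙│2
1│♖ · ♗ ♕ ♔ ♗ · ♖│1
  ─────────────────
  a b c d e f g h

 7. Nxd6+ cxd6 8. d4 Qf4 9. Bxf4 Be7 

  a b c d e f g h
  ─────────────────
8│♜ · ♝ · ♚ · ♜ ·│8
7│♟ ♟ · ♟ ♝ · ♟ ♟│7
6│♞ · · ♟ · · · ·│6
5│· · · ♞ · · · ·│5
4│· · · ♙ · ♗ · ·│4
3│· · · · · · · ·│3
2│♙ ♙ ♙ · ♙ ♙ ♙ ♙│2
1│♖ · · ♕ ♔ ♗ · ♖│1
  ─────────────────
  a b c d e f g h

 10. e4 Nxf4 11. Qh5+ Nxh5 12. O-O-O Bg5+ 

  a b c d e f g h
  ─────────────────
8│♜ · ♝ · ♚ · ♜ ·│8
7│♟ ♟ · ♟ · · ♟ ♟│7
6│♞ · · ♟ · · · ·│6
5│· · · · · · ♝ ♞│5
4│· · · ♙ ♙ · · ·│4
3│· · · · · · · ·│3
2│♙ ♙ ♙ · · ♙ ♙ ♙│2
1│· · ♔ ♖ · ♗ · ♖│1
  ─────────────────
  a b c d e f g h



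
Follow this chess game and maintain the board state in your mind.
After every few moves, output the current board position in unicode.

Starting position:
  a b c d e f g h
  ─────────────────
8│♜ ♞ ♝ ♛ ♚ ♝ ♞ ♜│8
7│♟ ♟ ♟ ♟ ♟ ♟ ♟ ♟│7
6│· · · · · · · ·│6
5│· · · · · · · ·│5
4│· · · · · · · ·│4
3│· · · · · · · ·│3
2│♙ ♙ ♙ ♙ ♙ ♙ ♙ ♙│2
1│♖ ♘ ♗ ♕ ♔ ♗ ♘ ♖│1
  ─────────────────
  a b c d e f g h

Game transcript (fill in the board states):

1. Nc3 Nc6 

  a b c d e f g h
  ─────────────────
8│♜ · ♝ ♛ ♚ ♝ ♞ ♜│8
7│♟ ♟ ♟ ♟ ♟ ♟ ♟ ♟│7
6│· · ♞ · · · · ·│6
5│· · · · · · · ·│5
4│· · · · · · · ·│4
3│· · ♘ · · · · ·│3
2│♙ ♙ ♙ ♙ ♙ ♙ ♙ ♙│2
1│♖ · ♗ ♕ ♔ ♗ ♘ ♖│1
  ─────────────────
  a b c d e f g h

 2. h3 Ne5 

  a b c d e f g h
  ─────────────────
8│♜ · ♝ ♛ ♚ ♝ ♞ ♜│8
7│♟ ♟ ♟ ♟ ♟ ♟ ♟ ♟│7
6│· · · · · · · ·│6
5│· · · · ♞ · · ·│5
4│· · · · · · · ·│4
3│· · ♘ · · · · ♙│3
2│♙ ♙ ♙ ♙ ♙ ♙ ♙ ·│2
1│♖ · ♗ ♕ ♔ ♗ ♘ ♖│1
  ─────────────────
  a b c d e f g h

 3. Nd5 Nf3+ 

  a b c d e f g h
  ─────────────────
8│♜ · ♝ ♛ ♚ ♝ ♞ ♜│8
7│♟ ♟ ♟ ♟ ♟ ♟ ♟ ♟│7
6│· · · · · · · ·│6
5│· · · ♘ · · · ·│5
4│· · · · · · · ·│4
3│· · · · · ♞ · ♙│3
2│♙ ♙ ♙ ♙ ♙ ♙ ♙ ·│2
1│♖ · ♗ ♕ ♔ ♗ ♘ ♖│1
  ─────────────────
  a b c d e f g h

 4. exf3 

  a b c d e f g h
  ─────────────────
8│♜ · ♝ ♛ ♚ ♝ ♞ ♜│8
7│♟ ♟ ♟ ♟ ♟ ♟ ♟ ♟│7
6│· · · · · · · ·│6
5│· · · ♘ · · · ·│5
4│· · · · · · · ·│4
3│· · · · · ♙ · ♙│3
2│♙ ♙ ♙ ♙ · ♙ ♙ ·│2
1│♖ · ♗ ♕ ♔ ♗ ♘ ♖│1
  ─────────────────
  a b c d e f g h


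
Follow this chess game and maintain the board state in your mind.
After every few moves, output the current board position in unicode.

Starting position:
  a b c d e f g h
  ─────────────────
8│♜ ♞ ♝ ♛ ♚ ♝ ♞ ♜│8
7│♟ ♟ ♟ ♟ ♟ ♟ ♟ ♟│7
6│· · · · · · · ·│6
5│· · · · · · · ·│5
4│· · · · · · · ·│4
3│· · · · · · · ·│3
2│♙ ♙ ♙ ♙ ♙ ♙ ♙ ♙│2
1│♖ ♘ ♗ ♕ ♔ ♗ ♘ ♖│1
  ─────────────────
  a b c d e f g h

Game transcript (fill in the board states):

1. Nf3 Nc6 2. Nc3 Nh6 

  a b c d e f g h
  ─────────────────
8│♜ · ♝ ♛ ♚ ♝ · ♜│8
7│♟ ♟ ♟ ♟ ♟ ♟ ♟ ♟│7
6│· · ♞ · · · · ♞│6
5│· · · · · · · ·│5
4│· · · · · · · ·│4
3│· · ♘ · · ♘ · ·│3
2│♙ ♙ ♙ ♙ ♙ ♙ ♙ ♙│2
1│♖ · ♗ ♕ ♔ ♗ · ♖│1
  ─────────────────
  a b c d e f g h

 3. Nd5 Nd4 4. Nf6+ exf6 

  a b c d e f g h
  ─────────────────
8│♜ · ♝ ♛ ♚ ♝ · ♜│8
7│♟ ♟ ♟ ♟ · ♟ ♟ ♟│7
6│· · · · · ♟ · ♞│6
5│· · · · · · · ·│5
4│· · · ♞ · · · ·│4
3│· · · · · ♘ · ·│3
2│♙ ♙ ♙ ♙ ♙ ♙ ♙ ♙│2
1│♖ · ♗ ♕ ♔ ♗ · ♖│1
  ─────────────────
  a b c d e f g h

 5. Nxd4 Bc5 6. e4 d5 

  a b c d e f g h
  ─────────────────
8│♜ · ♝ ♛ ♚ · · ♜│8
7│♟ ♟ ♟ · · ♟ ♟ ♟│7
6│· · · · · ♟ · ♞│6
5│· · ♝ ♟ · · · ·│5
4│· · · ♘ ♙ · · ·│4
3│· · · · · · · ·│3
2│♙ ♙ ♙ ♙ · ♙ ♙ ♙│2
1│♖ · ♗ ♕ ♔ ♗ · ♖│1
  ─────────────────
  a b c d e f g h



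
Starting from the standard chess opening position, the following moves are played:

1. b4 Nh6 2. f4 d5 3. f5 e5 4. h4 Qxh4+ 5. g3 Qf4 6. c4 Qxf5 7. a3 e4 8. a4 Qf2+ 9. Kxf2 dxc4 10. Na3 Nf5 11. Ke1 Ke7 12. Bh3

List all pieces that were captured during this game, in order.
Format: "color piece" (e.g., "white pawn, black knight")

Tracking captures:
  Qxh4+: captured white pawn
  Qxf5: captured white pawn
  Kxf2: captured black queen
  dxc4: captured white pawn

white pawn, white pawn, black queen, white pawn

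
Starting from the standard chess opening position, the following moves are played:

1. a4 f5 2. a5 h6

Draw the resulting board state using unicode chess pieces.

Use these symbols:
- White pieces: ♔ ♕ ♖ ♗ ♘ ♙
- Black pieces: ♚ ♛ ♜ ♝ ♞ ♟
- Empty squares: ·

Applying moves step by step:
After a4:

♜ ♞ ♝ ♛ ♚ ♝ ♞ ♜
♟ ♟ ♟ ♟ ♟ ♟ ♟ ♟
· · · · · · · ·
· · · · · · · ·
♙ · · · · · · ·
· · · · · · · ·
· ♙ ♙ ♙ ♙ ♙ ♙ ♙
♖ ♘ ♗ ♕ ♔ ♗ ♘ ♖


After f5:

♜ ♞ ♝ ♛ ♚ ♝ ♞ ♜
♟ ♟ ♟ ♟ ♟ · ♟ ♟
· · · · · · · ·
· · · · · ♟ · ·
♙ · · · · · · ·
· · · · · · · ·
· ♙ ♙ ♙ ♙ ♙ ♙ ♙
♖ ♘ ♗ ♕ ♔ ♗ ♘ ♖


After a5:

♜ ♞ ♝ ♛ ♚ ♝ ♞ ♜
♟ ♟ ♟ ♟ ♟ · ♟ ♟
· · · · · · · ·
♙ · · · · ♟ · ·
· · · · · · · ·
· · · · · · · ·
· ♙ ♙ ♙ ♙ ♙ ♙ ♙
♖ ♘ ♗ ♕ ♔ ♗ ♘ ♖


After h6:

♜ ♞ ♝ ♛ ♚ ♝ ♞ ♜
♟ ♟ ♟ ♟ ♟ · ♟ ·
· · · · · · · ♟
♙ · · · · ♟ · ·
· · · · · · · ·
· · · · · · · ·
· ♙ ♙ ♙ ♙ ♙ ♙ ♙
♖ ♘ ♗ ♕ ♔ ♗ ♘ ♖



  a b c d e f g h
  ─────────────────
8│♜ ♞ ♝ ♛ ♚ ♝ ♞ ♜│8
7│♟ ♟ ♟ ♟ ♟ · ♟ ·│7
6│· · · · · · · ♟│6
5│♙ · · · · ♟ · ·│5
4│· · · · · · · ·│4
3│· · · · · · · ·│3
2│· ♙ ♙ ♙ ♙ ♙ ♙ ♙│2
1│♖ ♘ ♗ ♕ ♔ ♗ ♘ ♖│1
  ─────────────────
  a b c d e f g h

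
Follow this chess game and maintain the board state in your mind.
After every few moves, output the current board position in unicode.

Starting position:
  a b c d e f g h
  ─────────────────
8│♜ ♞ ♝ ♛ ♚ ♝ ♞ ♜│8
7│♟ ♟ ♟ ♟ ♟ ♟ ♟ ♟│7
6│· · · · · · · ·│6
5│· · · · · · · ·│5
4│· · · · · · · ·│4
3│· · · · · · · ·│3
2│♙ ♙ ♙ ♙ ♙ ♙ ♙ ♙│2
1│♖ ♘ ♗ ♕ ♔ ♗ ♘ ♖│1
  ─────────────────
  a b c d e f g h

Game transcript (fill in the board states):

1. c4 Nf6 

  a b c d e f g h
  ─────────────────
8│♜ ♞ ♝ ♛ ♚ ♝ · ♜│8
7│♟ ♟ ♟ ♟ ♟ ♟ ♟ ♟│7
6│· · · · · ♞ · ·│6
5│· · · · · · · ·│5
4│· · ♙ · · · · ·│4
3│· · · · · · · ·│3
2│♙ ♙ · ♙ ♙ ♙ ♙ ♙│2
1│♖ ♘ ♗ ♕ ♔ ♗ ♘ ♖│1
  ─────────────────
  a b c d e f g h

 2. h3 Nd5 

  a b c d e f g h
  ─────────────────
8│♜ ♞ ♝ ♛ ♚ ♝ · ♜│8
7│♟ ♟ ♟ ♟ ♟ ♟ ♟ ♟│7
6│· · · · · · · ·│6
5│· · · ♞ · · · ·│5
4│· · ♙ · · · · ·│4
3│· · · · · · · ♙│3
2│♙ ♙ · ♙ ♙ ♙ ♙ ·│2
1│♖ ♘ ♗ ♕ ♔ ♗ ♘ ♖│1
  ─────────────────
  a b c d e f g h

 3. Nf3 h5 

  a b c d e f g h
  ─────────────────
8│♜ ♞ ♝ ♛ ♚ ♝ · ♜│8
7│♟ ♟ ♟ ♟ ♟ ♟ ♟ ·│7
6│· · · · · · · ·│6
5│· · · ♞ · · · ♟│5
4│· · ♙ · · · · ·│4
3│· · · · · ♘ · ♙│3
2│♙ ♙ · ♙ ♙ ♙ ♙ ·│2
1│♖ ♘ ♗ ♕ ♔ ♗ · ♖│1
  ─────────────────
  a b c d e f g h

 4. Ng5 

  a b c d e f g h
  ─────────────────
8│♜ ♞ ♝ ♛ ♚ ♝ · ♜│8
7│♟ ♟ ♟ ♟ ♟ ♟ ♟ ·│7
6│· · · · · · · ·│6
5│· · · ♞ · · ♘ ♟│5
4│· · ♙ · · · · ·│4
3│· · · · · · · ♙│3
2│♙ ♙ · ♙ ♙ ♙ ♙ ·│2
1│♖ ♘ ♗ ♕ ♔ ♗ · ♖│1
  ─────────────────
  a b c d e f g h


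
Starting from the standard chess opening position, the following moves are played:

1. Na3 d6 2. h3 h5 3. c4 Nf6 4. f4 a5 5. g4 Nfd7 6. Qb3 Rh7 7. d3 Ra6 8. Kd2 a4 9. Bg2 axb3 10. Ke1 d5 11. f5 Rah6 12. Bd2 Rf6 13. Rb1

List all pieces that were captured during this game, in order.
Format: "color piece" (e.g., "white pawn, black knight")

Tracking captures:
  axb3: captured white queen

white queen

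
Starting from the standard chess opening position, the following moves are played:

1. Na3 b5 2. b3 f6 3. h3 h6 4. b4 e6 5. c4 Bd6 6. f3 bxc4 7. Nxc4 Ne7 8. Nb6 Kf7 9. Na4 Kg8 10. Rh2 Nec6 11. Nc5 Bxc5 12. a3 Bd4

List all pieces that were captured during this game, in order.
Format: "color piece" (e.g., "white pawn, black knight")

Tracking captures:
  bxc4: captured white pawn
  Nxc4: captured black pawn
  Bxc5: captured white knight

white pawn, black pawn, white knight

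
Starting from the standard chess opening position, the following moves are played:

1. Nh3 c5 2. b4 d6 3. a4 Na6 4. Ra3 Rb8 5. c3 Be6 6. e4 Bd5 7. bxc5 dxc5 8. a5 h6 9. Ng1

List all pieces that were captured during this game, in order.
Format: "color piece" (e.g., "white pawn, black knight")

Tracking captures:
  bxc5: captured black pawn
  dxc5: captured white pawn

black pawn, white pawn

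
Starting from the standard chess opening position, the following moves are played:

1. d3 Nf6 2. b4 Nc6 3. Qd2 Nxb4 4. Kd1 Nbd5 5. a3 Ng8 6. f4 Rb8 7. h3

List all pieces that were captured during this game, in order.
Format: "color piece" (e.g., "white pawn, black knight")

Tracking captures:
  Nxb4: captured white pawn

white pawn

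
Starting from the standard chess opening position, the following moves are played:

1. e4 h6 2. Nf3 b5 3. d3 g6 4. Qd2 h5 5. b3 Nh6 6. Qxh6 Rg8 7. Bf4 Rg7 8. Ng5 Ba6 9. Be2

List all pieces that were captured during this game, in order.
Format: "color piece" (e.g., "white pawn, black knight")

Tracking captures:
  Qxh6: captured black knight

black knight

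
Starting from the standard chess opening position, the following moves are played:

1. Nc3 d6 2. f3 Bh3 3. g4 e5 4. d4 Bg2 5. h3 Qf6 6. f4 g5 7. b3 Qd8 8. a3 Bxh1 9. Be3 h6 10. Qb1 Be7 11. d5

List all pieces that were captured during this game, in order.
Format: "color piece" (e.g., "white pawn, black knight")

Tracking captures:
  Bxh1: captured white rook

white rook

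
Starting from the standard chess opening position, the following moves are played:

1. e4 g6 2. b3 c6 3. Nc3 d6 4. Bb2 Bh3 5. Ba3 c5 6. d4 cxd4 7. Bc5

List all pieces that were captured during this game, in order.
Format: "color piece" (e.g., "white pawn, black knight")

Tracking captures:
  cxd4: captured white pawn

white pawn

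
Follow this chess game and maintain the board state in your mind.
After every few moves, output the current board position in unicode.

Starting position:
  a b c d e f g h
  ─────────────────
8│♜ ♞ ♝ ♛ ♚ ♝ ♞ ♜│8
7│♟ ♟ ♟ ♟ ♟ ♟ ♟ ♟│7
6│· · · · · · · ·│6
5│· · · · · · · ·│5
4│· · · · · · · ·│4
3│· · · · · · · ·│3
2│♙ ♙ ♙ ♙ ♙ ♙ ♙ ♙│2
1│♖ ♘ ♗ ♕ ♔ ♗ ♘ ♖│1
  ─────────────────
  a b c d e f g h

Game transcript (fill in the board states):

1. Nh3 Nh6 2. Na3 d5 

  a b c d e f g h
  ─────────────────
8│♜ ♞ ♝ ♛ ♚ ♝ · ♜│8
7│♟ ♟ ♟ · ♟ ♟ ♟ ♟│7
6│· · · · · · · ♞│6
5│· · · ♟ · · · ·│5
4│· · · · · · · ·│4
3│♘ · · · · · · ♘│3
2│♙ ♙ ♙ ♙ ♙ ♙ ♙ ♙│2
1│♖ · ♗ ♕ ♔ ♗ · ♖│1
  ─────────────────
  a b c d e f g h

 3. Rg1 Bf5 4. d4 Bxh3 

  a b c d e f g h
  ─────────────────
8│♜ ♞ · ♛ ♚ ♝ · ♜│8
7│♟ ♟ ♟ · ♟ ♟ ♟ ♟│7
6│· · · · · · · ♞│6
5│· · · ♟ · · · ·│5
4│· · · ♙ · · · ·│4
3│♘ · · · · · · ♝│3
2│♙ ♙ ♙ · ♙ ♙ ♙ ♙│2
1│♖ · ♗ ♕ ♔ ♗ ♖ ·│1
  ─────────────────
  a b c d e f g h

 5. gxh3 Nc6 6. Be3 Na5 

  a b c d e f g h
  ─────────────────
8│♜ · · ♛ ♚ ♝ · ♜│8
7│♟ ♟ ♟ · ♟ ♟ ♟ ♟│7
6│· · · · · · · ♞│6
5│♞ · · ♟ · · · ·│5
4│· · · ♙ · · · ·│4
3│♘ · · · ♗ · · ♙│3
2│♙ ♙ ♙ · ♙ ♙ · ♙│2
1│♖ · · ♕ ♔ ♗ ♖ ·│1
  ─────────────────
  a b c d e f g h

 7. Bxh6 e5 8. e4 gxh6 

  a b c d e f g h
  ─────────────────
8│♜ · · ♛ ♚ ♝ · ♜│8
7│♟ ♟ ♟ · · ♟ · ♟│7
6│· · · · · · · ♟│6
5│♞ · · ♟ ♟ · · ·│5
4│· · · ♙ ♙ · · ·│4
3│♘ · · · · · · ♙│3
2│♙ ♙ ♙ · · ♙ · ♙│2
1│♖ · · ♕ ♔ ♗ ♖ ·│1
  ─────────────────
  a b c d e f g h



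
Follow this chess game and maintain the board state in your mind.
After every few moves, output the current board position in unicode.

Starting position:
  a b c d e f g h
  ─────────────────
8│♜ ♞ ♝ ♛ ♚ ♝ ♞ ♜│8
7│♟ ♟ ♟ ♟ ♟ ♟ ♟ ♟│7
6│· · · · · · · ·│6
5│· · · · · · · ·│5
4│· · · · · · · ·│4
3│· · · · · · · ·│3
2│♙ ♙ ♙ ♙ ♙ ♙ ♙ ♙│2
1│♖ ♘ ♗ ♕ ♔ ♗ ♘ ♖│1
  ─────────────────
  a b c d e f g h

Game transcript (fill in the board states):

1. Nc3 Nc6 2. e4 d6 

  a b c d e f g h
  ─────────────────
8│♜ · ♝ ♛ ♚ ♝ ♞ ♜│8
7│♟ ♟ ♟ · ♟ ♟ ♟ ♟│7
6│· · ♞ ♟ · · · ·│6
5│· · · · · · · ·│5
4│· · · · ♙ · · ·│4
3│· · ♘ · · · · ·│3
2│♙ ♙ ♙ ♙ · ♙ ♙ ♙│2
1│♖ · ♗ ♕ ♔ ♗ ♘ ♖│1
  ─────────────────
  a b c d e f g h

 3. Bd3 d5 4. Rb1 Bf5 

  a b c d e f g h
  ─────────────────
8│♜ · · ♛ ♚ ♝ ♞ ♜│8
7│♟ ♟ ♟ · ♟ ♟ ♟ ♟│7
6│· · ♞ · · · · ·│6
5│· · · ♟ · ♝ · ·│5
4│· · · · ♙ · · ·│4
3│· · ♘ ♗ · · · ·│3
2│♙ ♙ ♙ ♙ · ♙ ♙ ♙│2
1│· ♖ ♗ ♕ ♔ · ♘ ♖│1
  ─────────────────
  a b c d e f g h

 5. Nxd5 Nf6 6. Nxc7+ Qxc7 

  a b c d e f g h
  ─────────────────
8│♜ · · · ♚ ♝ · ♜│8
7│♟ ♟ ♛ · ♟ ♟ ♟ ♟│7
6│· · ♞ · · ♞ · ·│6
5│· · · · · ♝ · ·│5
4│· · · · ♙ · · ·│4
3│· · · ♗ · · · ·│3
2│♙ ♙ ♙ ♙ · ♙ ♙ ♙│2
1│· ♖ ♗ ♕ ♔ · ♘ ♖│1
  ─────────────────
  a b c d e f g h

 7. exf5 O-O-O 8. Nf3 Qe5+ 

  a b c d e f g h
  ─────────────────
8│· · ♚ ♜ · ♝ · ♜│8
7│♟ ♟ · · ♟ ♟ ♟ ♟│7
6│· · ♞ · · ♞ · ·│6
5│· · · · ♛ ♙ · ·│5
4│· · · · · · · ·│4
3│· · · ♗ · ♘ · ·│3
2│♙ ♙ ♙ ♙ · ♙ ♙ ♙│2
1│· ♖ ♗ ♕ ♔ · · ♖│1
  ─────────────────
  a b c d e f g h

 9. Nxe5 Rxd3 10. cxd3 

  a b c d e f g h
  ─────────────────
8│· · ♚ · · ♝ · ♜│8
7│♟ ♟ · · ♟ ♟ ♟ ♟│7
6│· · ♞ · · ♞ · ·│6
5│· · · · ♘ ♙ · ·│5
4│· · · · · · · ·│4
3│· · · ♙ · · · ·│3
2│♙ ♙ · ♙ · ♙ ♙ ♙│2
1│· ♖ ♗ ♕ ♔ · · ♖│1
  ─────────────────
  a b c d e f g h


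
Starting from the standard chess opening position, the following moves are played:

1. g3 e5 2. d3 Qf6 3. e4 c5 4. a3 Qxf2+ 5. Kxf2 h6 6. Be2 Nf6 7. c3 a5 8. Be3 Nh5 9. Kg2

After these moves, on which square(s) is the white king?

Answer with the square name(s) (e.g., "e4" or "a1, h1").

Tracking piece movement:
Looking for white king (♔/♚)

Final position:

  a b c d e f g h
  ─────────────────
8│♜ ♞ ♝ · ♚ ♝ · ♜│8
7│· ♟ · ♟ · ♟ ♟ ·│7
6│· · · · · · · ♟│6
5│♟ · ♟ · ♟ · · ♞│5
4│· · · · ♙ · · ·│4
3│♙ · ♙ ♙ ♗ · ♙ ·│3
2│· ♙ · · ♗ · ♔ ♙│2
1│♖ ♘ · ♕ · · ♘ ♖│1
  ─────────────────
  a b c d e f g h


g2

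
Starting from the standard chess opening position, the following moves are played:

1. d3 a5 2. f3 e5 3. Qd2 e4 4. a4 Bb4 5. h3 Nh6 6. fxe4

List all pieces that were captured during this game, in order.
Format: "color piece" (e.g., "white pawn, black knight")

Tracking captures:
  fxe4: captured black pawn

black pawn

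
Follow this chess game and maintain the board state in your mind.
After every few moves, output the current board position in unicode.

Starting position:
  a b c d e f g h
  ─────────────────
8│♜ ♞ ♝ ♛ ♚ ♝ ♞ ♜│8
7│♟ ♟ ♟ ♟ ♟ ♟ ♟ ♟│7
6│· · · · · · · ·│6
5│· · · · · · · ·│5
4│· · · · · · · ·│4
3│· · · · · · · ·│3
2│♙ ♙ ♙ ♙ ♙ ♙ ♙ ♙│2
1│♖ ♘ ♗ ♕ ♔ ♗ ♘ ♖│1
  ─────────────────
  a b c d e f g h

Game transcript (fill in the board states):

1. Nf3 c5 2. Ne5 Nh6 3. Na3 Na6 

  a b c d e f g h
  ─────────────────
8│♜ · ♝ ♛ ♚ ♝ · ♜│8
7│♟ ♟ · ♟ ♟ ♟ ♟ ♟│7
6│♞ · · · · · · ♞│6
5│· · ♟ · ♘ · · ·│5
4│· · · · · · · ·│4
3│♘ · · · · · · ·│3
2│♙ ♙ ♙ ♙ ♙ ♙ ♙ ♙│2
1│♖ · ♗ ♕ ♔ ♗ · ♖│1
  ─────────────────
  a b c d e f g h

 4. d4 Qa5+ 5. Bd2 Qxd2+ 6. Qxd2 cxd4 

  a b c d e f g h
  ─────────────────
8│♜ · ♝ · ♚ ♝ · ♜│8
7│♟ ♟ · ♟ ♟ ♟ ♟ ♟│7
6│♞ · · · · · · ♞│6
5│· · · · ♘ · · ·│5
4│· · · ♟ · · · ·│4
3│♘ · · · · · · ·│3
2│♙ ♙ ♙ ♕ ♙ ♙ ♙ ♙│2
1│♖ · · · ♔ ♗ · ♖│1
  ─────────────────
  a b c d e f g h

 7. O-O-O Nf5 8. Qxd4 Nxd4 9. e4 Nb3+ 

  a b c d e f g h
  ─────────────────
8│♜ · ♝ · ♚ ♝ · ♜│8
7│♟ ♟ · ♟ ♟ ♟ ♟ ♟│7
6│♞ · · · · · · ·│6
5│· · · · ♘ · · ·│5
4│· · · · ♙ · · ·│4
3│♘ ♞ · · · · · ·│3
2│♙ ♙ ♙ · · ♙ ♙ ♙│2
1│· · ♔ ♖ · ♗ · ♖│1
  ─────────────────
  a b c d e f g h

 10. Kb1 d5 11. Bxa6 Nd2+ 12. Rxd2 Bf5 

  a b c d e f g h
  ─────────────────
8│♜ · · · ♚ ♝ · ♜│8
7│♟ ♟ · · ♟ ♟ ♟ ♟│7
6│♗ · · · · · · ·│6
5│· · · ♟ ♘ ♝ · ·│5
4│· · · · ♙ · · ·│4
3│♘ · · · · · · ·│3
2│♙ ♙ ♙ ♖ · ♙ ♙ ♙│2
1│· ♔ · · · · · ♖│1
  ─────────────────
  a b c d e f g h



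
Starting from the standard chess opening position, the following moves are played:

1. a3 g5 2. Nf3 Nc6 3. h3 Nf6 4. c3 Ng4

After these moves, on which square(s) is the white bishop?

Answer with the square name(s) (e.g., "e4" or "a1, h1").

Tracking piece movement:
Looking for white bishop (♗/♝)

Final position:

  a b c d e f g h
  ─────────────────
8│♜ · ♝ ♛ ♚ ♝ · ♜│8
7│♟ ♟ ♟ ♟ ♟ ♟ · ♟│7
6│· · ♞ · · · · ·│6
5│· · · · · · ♟ ·│5
4│· · · · · · ♞ ·│4
3│♙ · ♙ · · ♘ · ♙│3
2│· ♙ · ♙ ♙ ♙ ♙ ·│2
1│♖ ♘ ♗ ♕ ♔ ♗ · ♖│1
  ─────────────────
  a b c d e f g h


c1, f1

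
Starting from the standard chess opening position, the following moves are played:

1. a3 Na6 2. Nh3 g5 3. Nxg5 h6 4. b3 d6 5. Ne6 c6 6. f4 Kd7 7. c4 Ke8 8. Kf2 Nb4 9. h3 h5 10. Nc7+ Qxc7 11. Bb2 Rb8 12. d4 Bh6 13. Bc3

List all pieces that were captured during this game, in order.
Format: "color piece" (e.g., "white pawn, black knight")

Tracking captures:
  Nxg5: captured black pawn
  Qxc7: captured white knight

black pawn, white knight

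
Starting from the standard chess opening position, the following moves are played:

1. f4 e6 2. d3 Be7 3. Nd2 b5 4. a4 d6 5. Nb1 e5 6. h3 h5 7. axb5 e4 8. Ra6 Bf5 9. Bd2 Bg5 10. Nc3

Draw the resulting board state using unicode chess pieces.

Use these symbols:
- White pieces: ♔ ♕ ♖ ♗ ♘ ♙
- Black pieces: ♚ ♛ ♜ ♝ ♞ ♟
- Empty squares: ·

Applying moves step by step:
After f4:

♜ ♞ ♝ ♛ ♚ ♝ ♞ ♜
♟ ♟ ♟ ♟ ♟ ♟ ♟ ♟
· · · · · · · ·
· · · · · · · ·
· · · · · ♙ · ·
· · · · · · · ·
♙ ♙ ♙ ♙ ♙ · ♙ ♙
♖ ♘ ♗ ♕ ♔ ♗ ♘ ♖


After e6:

♜ ♞ ♝ ♛ ♚ ♝ ♞ ♜
♟ ♟ ♟ ♟ · ♟ ♟ ♟
· · · · ♟ · · ·
· · · · · · · ·
· · · · · ♙ · ·
· · · · · · · ·
♙ ♙ ♙ ♙ ♙ · ♙ ♙
♖ ♘ ♗ ♕ ♔ ♗ ♘ ♖


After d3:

♜ ♞ ♝ ♛ ♚ ♝ ♞ ♜
♟ ♟ ♟ ♟ · ♟ ♟ ♟
· · · · ♟ · · ·
· · · · · · · ·
· · · · · ♙ · ·
· · · ♙ · · · ·
♙ ♙ ♙ · ♙ · ♙ ♙
♖ ♘ ♗ ♕ ♔ ♗ ♘ ♖


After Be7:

♜ ♞ ♝ ♛ ♚ · ♞ ♜
♟ ♟ ♟ ♟ ♝ ♟ ♟ ♟
· · · · ♟ · · ·
· · · · · · · ·
· · · · · ♙ · ·
· · · ♙ · · · ·
♙ ♙ ♙ · ♙ · ♙ ♙
♖ ♘ ♗ ♕ ♔ ♗ ♘ ♖


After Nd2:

♜ ♞ ♝ ♛ ♚ · ♞ ♜
♟ ♟ ♟ ♟ ♝ ♟ ♟ ♟
· · · · ♟ · · ·
· · · · · · · ·
· · · · · ♙ · ·
· · · ♙ · · · ·
♙ ♙ ♙ ♘ ♙ · ♙ ♙
♖ · ♗ ♕ ♔ ♗ ♘ ♖


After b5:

♜ ♞ ♝ ♛ ♚ · ♞ ♜
♟ · ♟ ♟ ♝ ♟ ♟ ♟
· · · · ♟ · · ·
· ♟ · · · · · ·
· · · · · ♙ · ·
· · · ♙ · · · ·
♙ ♙ ♙ ♘ ♙ · ♙ ♙
♖ · ♗ ♕ ♔ ♗ ♘ ♖


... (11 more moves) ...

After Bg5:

♜ ♞ · ♛ ♚ · ♞ ♜
♟ · ♟ · · ♟ ♟ ·
♖ · · ♟ · · · ·
· ♙ · · · ♝ ♝ ♟
· · · · ♟ ♙ · ·
· · · ♙ · · · ♙
· ♙ ♙ ♗ ♙ · ♙ ·
· ♘ · ♕ ♔ ♗ ♘ ♖


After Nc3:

♜ ♞ · ♛ ♚ · ♞ ♜
♟ · ♟ · · ♟ ♟ ·
♖ · · ♟ · · · ·
· ♙ · · · ♝ ♝ ♟
· · · · ♟ ♙ · ·
· · ♘ ♙ · · · ♙
· ♙ ♙ ♗ ♙ · ♙ ·
· · · ♕ ♔ ♗ ♘ ♖



  a b c d e f g h
  ─────────────────
8│♜ ♞ · ♛ ♚ · ♞ ♜│8
7│♟ · ♟ · · ♟ ♟ ·│7
6│♖ · · ♟ · · · ·│6
5│· ♙ · · · ♝ ♝ ♟│5
4│· · · · ♟ ♙ · ·│4
3│· · ♘ ♙ · · · ♙│3
2│· ♙ ♙ ♗ ♙ · ♙ ·│2
1│· · · ♕ ♔ ♗ ♘ ♖│1
  ─────────────────
  a b c d e f g h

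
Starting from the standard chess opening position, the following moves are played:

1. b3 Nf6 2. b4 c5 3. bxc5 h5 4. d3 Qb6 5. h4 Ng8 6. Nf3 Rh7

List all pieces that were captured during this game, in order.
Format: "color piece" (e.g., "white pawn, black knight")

Tracking captures:
  bxc5: captured black pawn

black pawn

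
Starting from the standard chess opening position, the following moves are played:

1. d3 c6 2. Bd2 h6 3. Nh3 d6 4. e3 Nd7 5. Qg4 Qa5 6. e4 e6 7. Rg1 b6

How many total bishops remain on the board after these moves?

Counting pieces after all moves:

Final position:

  a b c d e f g h
  ─────────────────
8│♜ · ♝ · ♚ ♝ ♞ ♜│8
7│♟ · · ♞ · ♟ ♟ ·│7
6│· ♟ ♟ ♟ ♟ · · ♟│6
5│♛ · · · · · · ·│5
4│· · · · ♙ · ♕ ·│4
3│· · · ♙ · · · ♘│3
2│♙ ♙ ♙ ♗ · ♙ ♙ ♙│2
1│♖ ♘ · · ♔ ♗ ♖ ·│1
  ─────────────────
  a b c d e f g h


4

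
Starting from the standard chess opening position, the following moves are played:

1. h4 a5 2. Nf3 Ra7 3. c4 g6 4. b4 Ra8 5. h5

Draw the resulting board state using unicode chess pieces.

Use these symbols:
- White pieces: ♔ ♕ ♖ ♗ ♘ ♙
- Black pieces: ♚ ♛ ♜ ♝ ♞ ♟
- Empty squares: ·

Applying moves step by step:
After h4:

♜ ♞ ♝ ♛ ♚ ♝ ♞ ♜
♟ ♟ ♟ ♟ ♟ ♟ ♟ ♟
· · · · · · · ·
· · · · · · · ·
· · · · · · · ♙
· · · · · · · ·
♙ ♙ ♙ ♙ ♙ ♙ ♙ ·
♖ ♘ ♗ ♕ ♔ ♗ ♘ ♖


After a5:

♜ ♞ ♝ ♛ ♚ ♝ ♞ ♜
· ♟ ♟ ♟ ♟ ♟ ♟ ♟
· · · · · · · ·
♟ · · · · · · ·
· · · · · · · ♙
· · · · · · · ·
♙ ♙ ♙ ♙ ♙ ♙ ♙ ·
♖ ♘ ♗ ♕ ♔ ♗ ♘ ♖


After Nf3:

♜ ♞ ♝ ♛ ♚ ♝ ♞ ♜
· ♟ ♟ ♟ ♟ ♟ ♟ ♟
· · · · · · · ·
♟ · · · · · · ·
· · · · · · · ♙
· · · · · ♘ · ·
♙ ♙ ♙ ♙ ♙ ♙ ♙ ·
♖ ♘ ♗ ♕ ♔ ♗ · ♖


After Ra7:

· ♞ ♝ ♛ ♚ ♝ ♞ ♜
♜ ♟ ♟ ♟ ♟ ♟ ♟ ♟
· · · · · · · ·
♟ · · · · · · ·
· · · · · · · ♙
· · · · · ♘ · ·
♙ ♙ ♙ ♙ ♙ ♙ ♙ ·
♖ ♘ ♗ ♕ ♔ ♗ · ♖


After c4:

· ♞ ♝ ♛ ♚ ♝ ♞ ♜
♜ ♟ ♟ ♟ ♟ ♟ ♟ ♟
· · · · · · · ·
♟ · · · · · · ·
· · ♙ · · · · ♙
· · · · · ♘ · ·
♙ ♙ · ♙ ♙ ♙ ♙ ·
♖ ♘ ♗ ♕ ♔ ♗ · ♖


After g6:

· ♞ ♝ ♛ ♚ ♝ ♞ ♜
♜ ♟ ♟ ♟ ♟ ♟ · ♟
· · · · · · ♟ ·
♟ · · · · · · ·
· · ♙ · · · · ♙
· · · · · ♘ · ·
♙ ♙ · ♙ ♙ ♙ ♙ ·
♖ ♘ ♗ ♕ ♔ ♗ · ♖


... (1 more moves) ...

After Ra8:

♜ ♞ ♝ ♛ ♚ ♝ ♞ ♜
· ♟ ♟ ♟ ♟ ♟ · ♟
· · · · · · ♟ ·
♟ · · · · · · ·
· ♙ ♙ · · · · ♙
· · · · · ♘ · ·
♙ · · ♙ ♙ ♙ ♙ ·
♖ ♘ ♗ ♕ ♔ ♗ · ♖


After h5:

♜ ♞ ♝ ♛ ♚ ♝ ♞ ♜
· ♟ ♟ ♟ ♟ ♟ · ♟
· · · · · · ♟ ·
♟ · · · · · · ♙
· ♙ ♙ · · · · ·
· · · · · ♘ · ·
♙ · · ♙ ♙ ♙ ♙ ·
♖ ♘ ♗ ♕ ♔ ♗ · ♖



  a b c d e f g h
  ─────────────────
8│♜ ♞ ♝ ♛ ♚ ♝ ♞ ♜│8
7│· ♟ ♟ ♟ ♟ ♟ · ♟│7
6│· · · · · · ♟ ·│6
5│♟ · · · · · · ♙│5
4│· ♙ ♙ · · · · ·│4
3│· · · · · ♘ · ·│3
2│♙ · · ♙ ♙ ♙ ♙ ·│2
1│♖ ♘ ♗ ♕ ♔ ♗ · ♖│1
  ─────────────────
  a b c d e f g h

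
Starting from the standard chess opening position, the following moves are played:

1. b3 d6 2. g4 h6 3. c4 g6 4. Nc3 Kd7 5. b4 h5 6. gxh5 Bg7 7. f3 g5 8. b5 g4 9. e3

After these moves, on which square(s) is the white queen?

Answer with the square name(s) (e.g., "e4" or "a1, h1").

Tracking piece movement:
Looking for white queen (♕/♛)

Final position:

  a b c d e f g h
  ─────────────────
8│♜ ♞ ♝ ♛ · · ♞ ♜│8
7│♟ ♟ ♟ ♚ ♟ ♟ ♝ ·│7
6│· · · ♟ · · · ·│6
5│· ♙ · · · · · ♙│5
4│· · ♙ · · · ♟ ·│4
3│· · ♘ · ♙ ♙ · ·│3
2│♙ · · ♙ · · · ♙│2
1│♖ · ♗ ♕ ♔ ♗ ♘ ♖│1
  ─────────────────
  a b c d e f g h


d1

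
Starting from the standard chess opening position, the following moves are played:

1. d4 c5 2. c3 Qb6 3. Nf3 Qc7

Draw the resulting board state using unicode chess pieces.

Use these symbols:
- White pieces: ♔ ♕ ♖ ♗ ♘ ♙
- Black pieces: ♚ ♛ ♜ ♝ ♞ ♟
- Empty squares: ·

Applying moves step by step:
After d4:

♜ ♞ ♝ ♛ ♚ ♝ ♞ ♜
♟ ♟ ♟ ♟ ♟ ♟ ♟ ♟
· · · · · · · ·
· · · · · · · ·
· · · ♙ · · · ·
· · · · · · · ·
♙ ♙ ♙ · ♙ ♙ ♙ ♙
♖ ♘ ♗ ♕ ♔ ♗ ♘ ♖


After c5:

♜ ♞ ♝ ♛ ♚ ♝ ♞ ♜
♟ ♟ · ♟ ♟ ♟ ♟ ♟
· · · · · · · ·
· · ♟ · · · · ·
· · · ♙ · · · ·
· · · · · · · ·
♙ ♙ ♙ · ♙ ♙ ♙ ♙
♖ ♘ ♗ ♕ ♔ ♗ ♘ ♖


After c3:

♜ ♞ ♝ ♛ ♚ ♝ ♞ ♜
♟ ♟ · ♟ ♟ ♟ ♟ ♟
· · · · · · · ·
· · ♟ · · · · ·
· · · ♙ · · · ·
· · ♙ · · · · ·
♙ ♙ · · ♙ ♙ ♙ ♙
♖ ♘ ♗ ♕ ♔ ♗ ♘ ♖


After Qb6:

♜ ♞ ♝ · ♚ ♝ ♞ ♜
♟ ♟ · ♟ ♟ ♟ ♟ ♟
· ♛ · · · · · ·
· · ♟ · · · · ·
· · · ♙ · · · ·
· · ♙ · · · · ·
♙ ♙ · · ♙ ♙ ♙ ♙
♖ ♘ ♗ ♕ ♔ ♗ ♘ ♖


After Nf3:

♜ ♞ ♝ · ♚ ♝ ♞ ♜
♟ ♟ · ♟ ♟ ♟ ♟ ♟
· ♛ · · · · · ·
· · ♟ · · · · ·
· · · ♙ · · · ·
· · ♙ · · ♘ · ·
♙ ♙ · · ♙ ♙ ♙ ♙
♖ ♘ ♗ ♕ ♔ ♗ · ♖


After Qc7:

♜ ♞ ♝ · ♚ ♝ ♞ ♜
♟ ♟ ♛ ♟ ♟ ♟ ♟ ♟
· · · · · · · ·
· · ♟ · · · · ·
· · · ♙ · · · ·
· · ♙ · · ♘ · ·
♙ ♙ · · ♙ ♙ ♙ ♙
♖ ♘ ♗ ♕ ♔ ♗ · ♖



  a b c d e f g h
  ─────────────────
8│♜ ♞ ♝ · ♚ ♝ ♞ ♜│8
7│♟ ♟ ♛ ♟ ♟ ♟ ♟ ♟│7
6│· · · · · · · ·│6
5│· · ♟ · · · · ·│5
4│· · · ♙ · · · ·│4
3│· · ♙ · · ♘ · ·│3
2│♙ ♙ · · ♙ ♙ ♙ ♙│2
1│♖ ♘ ♗ ♕ ♔ ♗ · ♖│1
  ─────────────────
  a b c d e f g h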